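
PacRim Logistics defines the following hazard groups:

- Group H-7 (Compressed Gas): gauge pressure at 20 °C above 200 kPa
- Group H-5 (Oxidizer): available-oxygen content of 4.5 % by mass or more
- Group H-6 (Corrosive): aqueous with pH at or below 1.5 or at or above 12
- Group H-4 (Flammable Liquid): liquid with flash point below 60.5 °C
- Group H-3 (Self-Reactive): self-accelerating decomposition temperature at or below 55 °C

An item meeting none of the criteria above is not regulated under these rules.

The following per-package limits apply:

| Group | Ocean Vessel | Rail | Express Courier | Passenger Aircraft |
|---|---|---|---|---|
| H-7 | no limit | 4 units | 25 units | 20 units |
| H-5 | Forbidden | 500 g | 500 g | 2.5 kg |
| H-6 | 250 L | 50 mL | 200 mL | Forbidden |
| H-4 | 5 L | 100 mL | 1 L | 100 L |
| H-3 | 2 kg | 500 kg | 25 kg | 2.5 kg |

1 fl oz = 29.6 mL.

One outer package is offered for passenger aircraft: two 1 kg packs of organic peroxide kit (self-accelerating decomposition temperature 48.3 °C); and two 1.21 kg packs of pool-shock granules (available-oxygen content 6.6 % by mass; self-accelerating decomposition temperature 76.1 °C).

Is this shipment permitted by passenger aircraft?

Self-accelerating decomposition temperature 48.3 °C meets the Group H-3 criterion (Self-Reactive), so the organic peroxide kit is Group H-3.
The pool-shock granules have available-oxygen content 6.6 % by mass, which is ≥ 4.5 % by mass, so they are Group H-5 (Oxidizer).
Group H-5 quantity: two 1.21 kg packs = 2.42 kg.
2.42 kg is within the passenger aircraft limit of 2.5 kg for Group H-5.
Group H-3 quantity: two 1 kg packs = 2 kg.
2 kg is within the passenger aircraft limit of 2.5 kg for Group H-3.
Every hazard group is within its passenger aircraft limit and no segregation rule is violated.

Yes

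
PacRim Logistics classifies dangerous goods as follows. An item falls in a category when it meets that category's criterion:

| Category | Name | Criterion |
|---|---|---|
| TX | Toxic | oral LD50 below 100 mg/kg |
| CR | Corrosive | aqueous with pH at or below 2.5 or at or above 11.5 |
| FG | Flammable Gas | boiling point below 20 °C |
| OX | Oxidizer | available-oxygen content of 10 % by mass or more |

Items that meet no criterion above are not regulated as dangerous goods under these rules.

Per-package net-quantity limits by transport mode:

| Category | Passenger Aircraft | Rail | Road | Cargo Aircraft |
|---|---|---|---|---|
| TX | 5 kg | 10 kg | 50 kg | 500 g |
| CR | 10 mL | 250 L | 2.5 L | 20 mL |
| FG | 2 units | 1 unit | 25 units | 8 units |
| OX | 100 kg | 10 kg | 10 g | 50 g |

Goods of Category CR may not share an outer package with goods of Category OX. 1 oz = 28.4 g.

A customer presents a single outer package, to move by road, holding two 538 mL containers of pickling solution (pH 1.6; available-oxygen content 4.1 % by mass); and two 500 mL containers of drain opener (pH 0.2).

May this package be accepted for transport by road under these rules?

pH 1.6 meets the Category CR criterion (Corrosive), so the pickling solution is Category CR.
Drain opener: pH 0.2 ≤ 2.5 → Category CR (Corrosive).
Category CR net quantity: (two 538 mL containers = 1.076 L) + (two 500 mL containers = 1 L) = 2.076 L.
2.076 L ≤ 2.5 L (road limit, Category CR) — within limit.

Yes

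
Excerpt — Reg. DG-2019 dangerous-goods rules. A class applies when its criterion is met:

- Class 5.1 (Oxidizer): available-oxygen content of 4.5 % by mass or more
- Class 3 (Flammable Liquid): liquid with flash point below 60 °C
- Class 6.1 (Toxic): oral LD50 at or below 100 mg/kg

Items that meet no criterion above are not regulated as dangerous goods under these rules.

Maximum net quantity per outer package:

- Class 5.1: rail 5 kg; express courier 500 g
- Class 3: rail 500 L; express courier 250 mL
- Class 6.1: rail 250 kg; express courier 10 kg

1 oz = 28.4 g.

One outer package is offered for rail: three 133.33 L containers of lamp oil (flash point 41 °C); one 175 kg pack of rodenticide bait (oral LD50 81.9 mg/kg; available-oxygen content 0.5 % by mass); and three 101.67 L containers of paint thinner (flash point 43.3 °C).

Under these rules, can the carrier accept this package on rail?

No

Flash point 41 °C meets the Class 3 criterion (Flammable Liquid), so the lamp oil is Class 3.
Oral LD50 81.9 mg/kg meets the Class 6.1 criterion (Toxic), so the rodenticide bait is Class 6.1.
Paint thinner: flash point 43.3 °C < 60 °C → Class 3 (Flammable Liquid).
Total Class 3: (three 133.33 L containers = 399.99 L) + (three 101.67 L containers = 305.01 L) = 705 L.
That exceeds the Class 3 rail limit of 500 L.
Class 6.1 quantity: 175 kg.
That is within the Class 6.1 rail limit of 250 kg.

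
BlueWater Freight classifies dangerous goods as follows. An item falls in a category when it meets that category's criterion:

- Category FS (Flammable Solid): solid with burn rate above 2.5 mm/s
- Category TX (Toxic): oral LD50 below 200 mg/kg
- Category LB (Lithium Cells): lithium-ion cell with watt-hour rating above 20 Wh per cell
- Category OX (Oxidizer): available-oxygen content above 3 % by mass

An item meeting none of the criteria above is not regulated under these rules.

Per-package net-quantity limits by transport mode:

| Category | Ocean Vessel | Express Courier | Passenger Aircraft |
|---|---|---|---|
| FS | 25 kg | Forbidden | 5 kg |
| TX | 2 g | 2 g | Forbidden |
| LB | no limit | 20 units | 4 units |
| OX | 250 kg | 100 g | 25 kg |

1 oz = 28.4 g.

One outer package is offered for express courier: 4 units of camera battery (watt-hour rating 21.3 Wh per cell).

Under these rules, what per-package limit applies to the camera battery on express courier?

With watt-hour rating 21.3 Wh per cell (> 20 Wh per cell), the camera battery falls in Category LB.
The express courier limit for Category LB is 20 units.

20 units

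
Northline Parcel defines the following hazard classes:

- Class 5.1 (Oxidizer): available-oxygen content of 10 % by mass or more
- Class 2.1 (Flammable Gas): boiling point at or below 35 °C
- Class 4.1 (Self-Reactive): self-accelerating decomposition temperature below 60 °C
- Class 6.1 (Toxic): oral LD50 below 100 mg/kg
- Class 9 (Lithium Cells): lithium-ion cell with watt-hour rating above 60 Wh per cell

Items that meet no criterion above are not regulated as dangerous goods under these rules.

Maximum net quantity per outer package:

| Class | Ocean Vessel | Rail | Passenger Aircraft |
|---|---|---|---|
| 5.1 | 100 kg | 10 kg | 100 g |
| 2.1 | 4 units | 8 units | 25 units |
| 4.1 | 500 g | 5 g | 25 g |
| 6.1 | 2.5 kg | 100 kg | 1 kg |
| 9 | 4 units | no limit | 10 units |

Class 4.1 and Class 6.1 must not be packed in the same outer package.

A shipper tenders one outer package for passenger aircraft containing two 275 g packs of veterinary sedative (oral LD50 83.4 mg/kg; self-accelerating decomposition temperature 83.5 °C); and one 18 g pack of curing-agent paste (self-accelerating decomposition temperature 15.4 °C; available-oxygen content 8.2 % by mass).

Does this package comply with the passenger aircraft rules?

No

Veterinary sedative: oral LD50 83.4 mg/kg < 100 mg/kg → Class 6.1 (Toxic).
The curing-agent paste has self-accelerating decomposition temperature 15.4 °C, which is < 60 °C, so it is Class 4.1 (Self-Reactive).
Class 4.1 quantity: 18 g.
18 g ≤ 25 g (passenger aircraft limit, Class 4.1) — within limit.
Class 6.1 quantity: two 275 g packs = 550 g.
550 g ≤ 1 kg (passenger aircraft limit, Class 6.1) — within limit.
Class 4.1 and Class 6.1 may not share an outer package.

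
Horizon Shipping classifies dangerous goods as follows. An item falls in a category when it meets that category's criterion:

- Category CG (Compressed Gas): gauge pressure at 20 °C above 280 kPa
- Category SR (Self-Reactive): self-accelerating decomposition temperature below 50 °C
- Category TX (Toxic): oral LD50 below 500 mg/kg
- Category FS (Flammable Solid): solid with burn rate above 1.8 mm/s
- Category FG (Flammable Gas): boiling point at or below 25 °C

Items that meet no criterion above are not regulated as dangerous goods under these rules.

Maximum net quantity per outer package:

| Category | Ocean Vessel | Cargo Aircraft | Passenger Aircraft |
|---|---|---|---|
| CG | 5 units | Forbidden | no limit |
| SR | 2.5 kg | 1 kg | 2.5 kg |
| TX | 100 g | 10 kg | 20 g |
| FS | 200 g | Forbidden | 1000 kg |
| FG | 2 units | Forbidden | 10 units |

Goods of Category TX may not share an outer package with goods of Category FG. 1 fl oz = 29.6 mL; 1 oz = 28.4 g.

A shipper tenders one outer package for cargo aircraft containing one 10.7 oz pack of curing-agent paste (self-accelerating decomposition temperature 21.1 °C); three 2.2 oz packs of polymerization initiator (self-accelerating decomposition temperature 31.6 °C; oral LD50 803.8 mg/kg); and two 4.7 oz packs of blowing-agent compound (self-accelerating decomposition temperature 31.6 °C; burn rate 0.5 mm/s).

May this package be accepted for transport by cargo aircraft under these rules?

The curing-agent paste has self-accelerating decomposition temperature 21.1 °C, which is < 50 °C, so it is Category SR (Self-Reactive).
Self-accelerating decomposition temperature 31.6 °C meets the Category SR criterion (Self-Reactive), so the polymerization initiator is Category SR.
With self-accelerating decomposition temperature 31.6 °C (< 50 °C), the blowing-agent compound falls in Category SR.
Total Category SR: (one 10.7 oz pack = 303.88 g) + (three 2.2 oz packs = 187.44 g) + (two 4.7 oz packs = 266.96 g) = 758.28 g.
That is within the Category SR cargo aircraft limit of 1 kg.

Yes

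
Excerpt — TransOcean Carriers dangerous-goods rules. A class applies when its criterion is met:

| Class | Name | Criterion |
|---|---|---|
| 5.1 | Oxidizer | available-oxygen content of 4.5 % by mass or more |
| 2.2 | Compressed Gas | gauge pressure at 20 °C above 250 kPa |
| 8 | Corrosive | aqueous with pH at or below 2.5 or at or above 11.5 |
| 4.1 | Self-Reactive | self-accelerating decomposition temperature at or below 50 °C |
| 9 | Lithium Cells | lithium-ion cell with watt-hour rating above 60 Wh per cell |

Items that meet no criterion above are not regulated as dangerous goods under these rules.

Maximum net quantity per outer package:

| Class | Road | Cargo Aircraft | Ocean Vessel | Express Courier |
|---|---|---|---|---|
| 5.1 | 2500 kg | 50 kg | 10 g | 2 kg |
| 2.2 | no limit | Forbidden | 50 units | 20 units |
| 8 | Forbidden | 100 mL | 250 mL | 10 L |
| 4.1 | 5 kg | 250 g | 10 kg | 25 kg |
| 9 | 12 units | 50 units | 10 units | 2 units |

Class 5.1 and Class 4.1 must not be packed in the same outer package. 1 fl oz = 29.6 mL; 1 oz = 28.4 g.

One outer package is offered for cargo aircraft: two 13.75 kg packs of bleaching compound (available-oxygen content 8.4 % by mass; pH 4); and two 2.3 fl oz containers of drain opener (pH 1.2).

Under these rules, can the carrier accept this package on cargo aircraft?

Bleaching compound: available-oxygen content 8.4 % by mass ≥ 4.5 % by mass → Class 5.1 (Oxidizer).
Drain opener: pH 1.2 ≤ 2.5 → Class 8 (Corrosive).
Class 8 quantity: two 2.3 fl oz containers = 136.16 mL.
That exceeds the Class 8 cargo aircraft limit of 100 mL.
Class 5.1 quantity: two 13.75 kg packs = 27.5 kg.
That is within the Class 5.1 cargo aircraft limit of 50 kg.
The segregation rule (Class 5.1 with Class 4.1) does not apply to Class 8 with Class 5.1.

No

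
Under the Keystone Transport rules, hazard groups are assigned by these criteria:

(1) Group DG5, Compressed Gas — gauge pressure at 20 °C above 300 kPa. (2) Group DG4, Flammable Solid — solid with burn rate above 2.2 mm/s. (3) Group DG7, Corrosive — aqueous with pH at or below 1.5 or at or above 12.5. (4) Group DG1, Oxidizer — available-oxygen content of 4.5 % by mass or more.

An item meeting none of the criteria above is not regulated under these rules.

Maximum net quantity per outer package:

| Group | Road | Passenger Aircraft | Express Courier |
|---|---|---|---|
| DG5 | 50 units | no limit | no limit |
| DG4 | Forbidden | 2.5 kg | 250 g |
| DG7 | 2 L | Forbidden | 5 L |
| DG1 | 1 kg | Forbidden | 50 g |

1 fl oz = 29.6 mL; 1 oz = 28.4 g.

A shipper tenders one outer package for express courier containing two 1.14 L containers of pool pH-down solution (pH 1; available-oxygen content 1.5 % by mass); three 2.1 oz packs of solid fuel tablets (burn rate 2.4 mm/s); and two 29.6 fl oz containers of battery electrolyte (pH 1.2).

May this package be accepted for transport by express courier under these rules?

Pool pH-down solution: pH 1 ≤ 1.5 → Group DG7 (Corrosive).
With burn rate 2.4 mm/s (> 2.2 mm/s), the solid fuel tablets fall in Group DG4.
pH 1.2 meets the Group DG7 criterion (Corrosive), so the battery electrolyte is Group DG7.
Group DG7 net quantity: (two 1.14 L containers = 2.28 L) + (two 29.6 fl oz containers = 1752.32 mL) = 4032.32 mL.
4032.32 mL ≤ 5 L (express courier limit, Group DG7) — within limit.
Group DG4 quantity: three 2.1 oz packs = 178.92 g.
178.92 g ≤ 250 g (express courier limit, Group DG4) — within limit.
Every hazard group is within its express courier limit and no segregation rule is violated.

Yes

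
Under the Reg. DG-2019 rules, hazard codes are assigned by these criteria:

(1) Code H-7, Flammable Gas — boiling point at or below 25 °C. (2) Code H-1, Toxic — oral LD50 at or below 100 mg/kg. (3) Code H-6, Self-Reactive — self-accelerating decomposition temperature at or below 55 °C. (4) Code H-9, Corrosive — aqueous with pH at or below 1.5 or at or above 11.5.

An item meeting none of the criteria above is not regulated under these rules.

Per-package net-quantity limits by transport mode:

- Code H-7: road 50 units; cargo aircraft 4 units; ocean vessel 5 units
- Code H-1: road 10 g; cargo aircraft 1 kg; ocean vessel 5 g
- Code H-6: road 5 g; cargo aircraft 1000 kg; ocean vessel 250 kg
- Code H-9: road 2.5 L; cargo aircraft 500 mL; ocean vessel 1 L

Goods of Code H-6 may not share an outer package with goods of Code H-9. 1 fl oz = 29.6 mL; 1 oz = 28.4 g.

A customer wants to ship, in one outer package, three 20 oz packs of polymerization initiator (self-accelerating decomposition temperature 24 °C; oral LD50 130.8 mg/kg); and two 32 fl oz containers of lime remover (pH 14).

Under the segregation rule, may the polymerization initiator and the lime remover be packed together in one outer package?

No

Polymerization initiator: self-accelerating decomposition temperature 24 °C ≤ 55 °C → Code H-6 (Self-Reactive).
The lime remover has pH 14, which is ≥ 11.5, so it is Code H-9 (Corrosive).
Code H-6 and Code H-9 may not share an outer package.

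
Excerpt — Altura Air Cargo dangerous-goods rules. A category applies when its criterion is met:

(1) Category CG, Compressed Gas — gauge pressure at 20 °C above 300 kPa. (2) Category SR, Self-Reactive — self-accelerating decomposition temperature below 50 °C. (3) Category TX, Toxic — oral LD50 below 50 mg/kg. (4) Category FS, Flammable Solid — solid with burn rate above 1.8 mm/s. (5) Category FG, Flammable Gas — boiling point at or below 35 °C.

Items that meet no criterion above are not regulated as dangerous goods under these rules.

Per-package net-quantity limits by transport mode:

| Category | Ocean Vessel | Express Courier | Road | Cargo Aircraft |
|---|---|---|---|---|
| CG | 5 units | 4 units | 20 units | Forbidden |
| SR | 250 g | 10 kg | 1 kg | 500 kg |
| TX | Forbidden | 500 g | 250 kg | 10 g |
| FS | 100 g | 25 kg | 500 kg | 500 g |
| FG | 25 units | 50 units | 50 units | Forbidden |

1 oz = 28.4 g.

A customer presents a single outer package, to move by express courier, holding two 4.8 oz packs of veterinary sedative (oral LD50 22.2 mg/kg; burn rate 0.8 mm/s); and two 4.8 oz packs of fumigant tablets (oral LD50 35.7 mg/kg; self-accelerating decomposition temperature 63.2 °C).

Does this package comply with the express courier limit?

No

The veterinary sedative has oral LD50 22.2 mg/kg, which is < 50 mg/kg, so it is Category TX (Toxic).
Oral LD50 35.7 mg/kg meets the Category TX criterion (Toxic), so the fumigant tablets are Category TX.
Total Category TX: (two 4.8 oz packs = 272.64 g) + (two 4.8 oz packs = 272.64 g) = 545.28 g.
That exceeds the Category TX express courier limit of 500 g.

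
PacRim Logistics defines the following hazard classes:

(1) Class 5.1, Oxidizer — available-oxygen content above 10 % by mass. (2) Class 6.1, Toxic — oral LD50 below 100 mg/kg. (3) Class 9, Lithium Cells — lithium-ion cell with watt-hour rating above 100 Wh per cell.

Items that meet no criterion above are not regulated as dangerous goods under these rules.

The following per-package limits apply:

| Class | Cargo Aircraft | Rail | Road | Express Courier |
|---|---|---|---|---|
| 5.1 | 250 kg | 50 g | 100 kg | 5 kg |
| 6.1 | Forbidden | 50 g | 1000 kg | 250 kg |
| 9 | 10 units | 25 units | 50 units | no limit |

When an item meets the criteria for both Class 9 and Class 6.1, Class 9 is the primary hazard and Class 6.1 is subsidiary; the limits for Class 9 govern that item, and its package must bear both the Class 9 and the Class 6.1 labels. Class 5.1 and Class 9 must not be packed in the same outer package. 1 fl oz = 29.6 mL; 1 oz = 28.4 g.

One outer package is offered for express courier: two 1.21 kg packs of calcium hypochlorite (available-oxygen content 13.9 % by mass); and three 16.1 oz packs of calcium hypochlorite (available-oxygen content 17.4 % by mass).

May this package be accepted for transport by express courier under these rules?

Calcium hypochlorite: available-oxygen content 13.9 % by mass > 10 % by mass → Class 5.1 (Oxidizer).
Calcium hypochlorite: available-oxygen content 17.4 % by mass > 10 % by mass → Class 5.1 (Oxidizer).
Class 5.1 net quantity: (two 1.21 kg packs = 2.42 kg) + (three 16.1 oz packs = 1371.72 g) = 3791.72 g.
That is within the Class 5.1 express courier limit of 5 kg.

Yes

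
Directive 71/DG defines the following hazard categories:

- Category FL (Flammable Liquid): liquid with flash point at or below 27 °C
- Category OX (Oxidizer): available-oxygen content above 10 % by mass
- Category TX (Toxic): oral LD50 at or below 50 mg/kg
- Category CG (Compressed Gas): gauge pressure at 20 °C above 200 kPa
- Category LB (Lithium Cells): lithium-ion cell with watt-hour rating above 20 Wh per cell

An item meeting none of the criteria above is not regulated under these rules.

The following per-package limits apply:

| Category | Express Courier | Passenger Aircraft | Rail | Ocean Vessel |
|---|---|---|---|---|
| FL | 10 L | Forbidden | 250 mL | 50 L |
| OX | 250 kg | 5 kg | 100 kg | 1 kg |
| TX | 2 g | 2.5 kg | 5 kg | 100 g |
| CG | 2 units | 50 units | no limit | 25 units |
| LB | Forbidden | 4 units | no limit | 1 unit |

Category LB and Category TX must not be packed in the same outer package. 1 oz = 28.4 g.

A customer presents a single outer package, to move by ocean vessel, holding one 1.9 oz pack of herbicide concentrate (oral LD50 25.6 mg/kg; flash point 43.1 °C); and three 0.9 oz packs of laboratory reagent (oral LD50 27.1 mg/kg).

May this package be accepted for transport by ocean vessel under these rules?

Herbicide concentrate: oral LD50 25.6 mg/kg ≤ 50 mg/kg → Category TX (Toxic).
With oral LD50 27.1 mg/kg (≤ 50 mg/kg), the laboratory reagent falls in Category TX.
Total Category TX: (one 1.9 oz pack = 53.96 g) + (three 0.9 oz packs = 76.68 g) = 130.64 g.
That exceeds the Category TX ocean vessel limit of 100 g.

No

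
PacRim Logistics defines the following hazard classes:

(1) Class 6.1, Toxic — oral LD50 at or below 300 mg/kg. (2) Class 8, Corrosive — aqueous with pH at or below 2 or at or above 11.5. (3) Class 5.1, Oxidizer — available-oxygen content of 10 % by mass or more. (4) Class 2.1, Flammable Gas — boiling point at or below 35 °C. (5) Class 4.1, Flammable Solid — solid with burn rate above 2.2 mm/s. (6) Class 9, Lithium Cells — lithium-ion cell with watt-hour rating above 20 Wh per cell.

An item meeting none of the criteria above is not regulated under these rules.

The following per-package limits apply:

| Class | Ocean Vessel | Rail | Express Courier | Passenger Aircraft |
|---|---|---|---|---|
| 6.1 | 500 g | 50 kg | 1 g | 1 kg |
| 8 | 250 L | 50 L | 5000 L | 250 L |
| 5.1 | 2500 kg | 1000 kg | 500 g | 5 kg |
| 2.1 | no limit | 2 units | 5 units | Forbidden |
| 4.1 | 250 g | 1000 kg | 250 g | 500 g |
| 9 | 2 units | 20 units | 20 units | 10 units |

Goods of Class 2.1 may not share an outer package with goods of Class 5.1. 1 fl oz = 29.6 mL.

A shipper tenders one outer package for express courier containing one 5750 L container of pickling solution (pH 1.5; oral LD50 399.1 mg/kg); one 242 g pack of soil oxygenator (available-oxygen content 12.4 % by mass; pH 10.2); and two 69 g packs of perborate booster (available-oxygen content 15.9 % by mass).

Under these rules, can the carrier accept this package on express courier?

pH 1.5 meets the Class 8 criterion (Corrosive), so the pickling solution is Class 8.
Soil oxygenator: available-oxygen content 12.4 % by mass ≥ 10 % by mass → Class 5.1 (Oxidizer).
Perborate booster: available-oxygen content 15.9 % by mass ≥ 10 % by mass → Class 5.1 (Oxidizer).
Total Class 5.1: 242 g + (two 69 g packs = 138 g) = 380 g.
That is within the Class 5.1 express courier limit of 500 g.
Class 8 quantity: 5750 L.
That exceeds the Class 8 express courier limit of 5000 L.
The segregation rule (Class 2.1 with Class 5.1) does not apply to Class 5.1 with Class 8.

No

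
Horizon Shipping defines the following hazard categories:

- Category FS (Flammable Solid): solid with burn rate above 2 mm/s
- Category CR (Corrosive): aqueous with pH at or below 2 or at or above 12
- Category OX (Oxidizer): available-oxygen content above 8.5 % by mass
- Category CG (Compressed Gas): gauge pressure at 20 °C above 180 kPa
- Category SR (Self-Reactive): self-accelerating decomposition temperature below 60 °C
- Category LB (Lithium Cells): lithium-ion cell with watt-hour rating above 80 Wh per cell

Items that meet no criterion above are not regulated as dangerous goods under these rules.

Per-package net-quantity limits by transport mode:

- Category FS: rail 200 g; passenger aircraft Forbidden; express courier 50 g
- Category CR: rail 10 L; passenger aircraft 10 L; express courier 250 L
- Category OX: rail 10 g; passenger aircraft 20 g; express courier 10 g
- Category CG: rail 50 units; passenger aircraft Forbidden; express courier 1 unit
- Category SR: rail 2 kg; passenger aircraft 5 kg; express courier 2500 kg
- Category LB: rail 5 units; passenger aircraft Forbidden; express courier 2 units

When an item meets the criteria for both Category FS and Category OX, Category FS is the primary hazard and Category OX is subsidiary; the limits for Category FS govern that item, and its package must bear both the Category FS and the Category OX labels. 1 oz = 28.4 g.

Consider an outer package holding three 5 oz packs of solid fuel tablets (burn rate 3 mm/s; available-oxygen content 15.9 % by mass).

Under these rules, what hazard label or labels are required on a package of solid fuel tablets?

Category FS and OX

The solid fuel tablets have burn rate 3 mm/s, which is > 2 mm/s, so they are Category FS (Flammable Solid).
Solid fuel tablets: available-oxygen content 15.9 % by mass > 8.5 % by mass → Category OX (Oxidizer).
By the precedence rule Category FS is primary and Category OX is subsidiary, and that rule requires both labels on the package.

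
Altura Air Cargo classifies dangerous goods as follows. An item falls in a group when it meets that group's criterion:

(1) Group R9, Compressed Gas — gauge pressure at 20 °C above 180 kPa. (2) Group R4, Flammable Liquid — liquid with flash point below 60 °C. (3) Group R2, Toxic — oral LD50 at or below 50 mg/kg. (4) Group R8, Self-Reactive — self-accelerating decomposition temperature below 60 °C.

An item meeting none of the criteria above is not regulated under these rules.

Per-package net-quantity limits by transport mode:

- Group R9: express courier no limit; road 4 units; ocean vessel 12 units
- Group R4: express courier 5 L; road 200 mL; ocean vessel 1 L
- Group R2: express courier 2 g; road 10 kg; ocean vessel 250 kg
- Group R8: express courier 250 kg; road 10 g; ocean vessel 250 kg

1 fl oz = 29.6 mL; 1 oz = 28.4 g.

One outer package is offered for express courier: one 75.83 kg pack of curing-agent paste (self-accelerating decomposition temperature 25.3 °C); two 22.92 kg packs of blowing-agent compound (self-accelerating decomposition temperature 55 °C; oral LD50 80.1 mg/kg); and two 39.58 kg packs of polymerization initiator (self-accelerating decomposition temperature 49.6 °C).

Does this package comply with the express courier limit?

Yes

Self-accelerating decomposition temperature 25.3 °C meets the Group R8 criterion (Self-Reactive), so the curing-agent paste is Group R8.
With self-accelerating decomposition temperature 55 °C (< 60 °C), the blowing-agent compound falls in Group R8.
The polymerization initiator has self-accelerating decomposition temperature 49.6 °C, which is < 60 °C, so it is Group R8 (Self-Reactive).
Total Group R8: 75.83 kg + (two 22.92 kg packs = 45.84 kg) + (two 39.58 kg packs = 79.16 kg) = 200.83 kg.
200.83 kg is within the express courier limit of 250 kg for Group R8.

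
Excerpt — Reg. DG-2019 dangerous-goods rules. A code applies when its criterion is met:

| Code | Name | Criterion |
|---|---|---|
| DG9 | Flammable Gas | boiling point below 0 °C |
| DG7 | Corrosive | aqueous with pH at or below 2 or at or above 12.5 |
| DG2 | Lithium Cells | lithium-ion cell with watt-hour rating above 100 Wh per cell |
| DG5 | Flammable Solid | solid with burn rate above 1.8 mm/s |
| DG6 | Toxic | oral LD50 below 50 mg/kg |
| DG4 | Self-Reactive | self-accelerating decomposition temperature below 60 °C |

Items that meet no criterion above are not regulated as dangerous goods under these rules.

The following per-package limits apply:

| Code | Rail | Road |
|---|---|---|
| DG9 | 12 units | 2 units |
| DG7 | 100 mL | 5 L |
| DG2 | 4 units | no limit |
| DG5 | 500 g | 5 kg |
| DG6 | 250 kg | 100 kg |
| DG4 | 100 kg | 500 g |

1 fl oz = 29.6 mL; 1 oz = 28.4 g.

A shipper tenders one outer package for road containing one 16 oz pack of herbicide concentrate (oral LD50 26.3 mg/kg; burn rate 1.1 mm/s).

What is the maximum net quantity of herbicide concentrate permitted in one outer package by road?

With oral LD50 26.3 mg/kg (< 50 mg/kg), the herbicide concentrate falls in Code DG6.
The road limit for Code DG6 is 100 kg.

100 kg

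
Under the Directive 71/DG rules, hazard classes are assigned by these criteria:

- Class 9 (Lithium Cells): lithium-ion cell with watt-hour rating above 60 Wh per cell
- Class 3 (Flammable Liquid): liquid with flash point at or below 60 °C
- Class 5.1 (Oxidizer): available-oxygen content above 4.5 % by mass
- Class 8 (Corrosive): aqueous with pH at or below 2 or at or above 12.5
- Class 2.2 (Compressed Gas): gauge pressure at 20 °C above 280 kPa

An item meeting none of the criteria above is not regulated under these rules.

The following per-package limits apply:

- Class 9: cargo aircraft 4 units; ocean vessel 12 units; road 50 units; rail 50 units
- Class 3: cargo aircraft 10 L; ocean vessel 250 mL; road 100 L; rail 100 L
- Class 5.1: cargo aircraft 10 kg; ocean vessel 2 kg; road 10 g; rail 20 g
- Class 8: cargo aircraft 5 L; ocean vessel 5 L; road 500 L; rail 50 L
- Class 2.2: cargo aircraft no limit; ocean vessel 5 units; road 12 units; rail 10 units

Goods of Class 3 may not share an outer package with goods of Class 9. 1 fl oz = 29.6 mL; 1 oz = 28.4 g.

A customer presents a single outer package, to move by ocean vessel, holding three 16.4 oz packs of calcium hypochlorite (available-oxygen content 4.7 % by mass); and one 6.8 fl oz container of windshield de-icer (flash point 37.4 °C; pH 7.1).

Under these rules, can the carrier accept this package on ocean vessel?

With available-oxygen content 4.7 % by mass (> 4.5 % by mass), the calcium hypochlorite falls in Class 5.1.
The windshield de-icer has flash point 37.4 °C, which is ≤ 60 °C, so it is Class 3 (Flammable Liquid).
Class 3 quantity: one 6.8 fl oz container = 201.28 mL.
That is within the Class 3 ocean vessel limit of 250 mL.
Class 5.1 quantity: three 16.4 oz packs = 1397.28 g.
That is within the Class 5.1 ocean vessel limit of 2 kg.
The segregation rule (Class 3 with Class 9) does not apply to Class 3 with Class 5.1.
Every hazard class is within its ocean vessel limit and no segregation rule is violated.

Yes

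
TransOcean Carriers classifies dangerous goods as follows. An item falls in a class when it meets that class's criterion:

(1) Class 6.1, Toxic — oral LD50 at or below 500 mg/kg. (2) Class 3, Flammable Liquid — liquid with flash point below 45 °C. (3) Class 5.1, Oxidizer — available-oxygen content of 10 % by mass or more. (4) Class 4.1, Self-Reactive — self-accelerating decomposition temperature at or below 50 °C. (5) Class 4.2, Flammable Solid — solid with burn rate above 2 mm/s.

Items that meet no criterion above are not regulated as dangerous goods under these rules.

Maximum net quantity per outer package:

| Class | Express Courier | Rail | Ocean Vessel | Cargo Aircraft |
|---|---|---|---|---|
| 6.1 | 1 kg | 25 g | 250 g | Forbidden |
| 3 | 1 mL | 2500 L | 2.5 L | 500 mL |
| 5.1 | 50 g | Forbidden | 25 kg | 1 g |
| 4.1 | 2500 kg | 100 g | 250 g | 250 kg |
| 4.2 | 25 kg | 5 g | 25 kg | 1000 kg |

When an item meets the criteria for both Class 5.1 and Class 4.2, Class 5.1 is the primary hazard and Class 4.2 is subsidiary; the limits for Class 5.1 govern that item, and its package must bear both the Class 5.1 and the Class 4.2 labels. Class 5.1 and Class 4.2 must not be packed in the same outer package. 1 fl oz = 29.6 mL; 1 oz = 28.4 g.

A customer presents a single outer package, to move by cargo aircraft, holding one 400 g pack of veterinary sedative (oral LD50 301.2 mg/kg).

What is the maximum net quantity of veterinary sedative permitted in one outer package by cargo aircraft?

The veterinary sedative has oral LD50 301.2 mg/kg, which is ≤ 500 mg/kg, so it is Class 6.1 (Toxic).
The cargo aircraft limit for Class 6.1 is Forbidden.

Forbidden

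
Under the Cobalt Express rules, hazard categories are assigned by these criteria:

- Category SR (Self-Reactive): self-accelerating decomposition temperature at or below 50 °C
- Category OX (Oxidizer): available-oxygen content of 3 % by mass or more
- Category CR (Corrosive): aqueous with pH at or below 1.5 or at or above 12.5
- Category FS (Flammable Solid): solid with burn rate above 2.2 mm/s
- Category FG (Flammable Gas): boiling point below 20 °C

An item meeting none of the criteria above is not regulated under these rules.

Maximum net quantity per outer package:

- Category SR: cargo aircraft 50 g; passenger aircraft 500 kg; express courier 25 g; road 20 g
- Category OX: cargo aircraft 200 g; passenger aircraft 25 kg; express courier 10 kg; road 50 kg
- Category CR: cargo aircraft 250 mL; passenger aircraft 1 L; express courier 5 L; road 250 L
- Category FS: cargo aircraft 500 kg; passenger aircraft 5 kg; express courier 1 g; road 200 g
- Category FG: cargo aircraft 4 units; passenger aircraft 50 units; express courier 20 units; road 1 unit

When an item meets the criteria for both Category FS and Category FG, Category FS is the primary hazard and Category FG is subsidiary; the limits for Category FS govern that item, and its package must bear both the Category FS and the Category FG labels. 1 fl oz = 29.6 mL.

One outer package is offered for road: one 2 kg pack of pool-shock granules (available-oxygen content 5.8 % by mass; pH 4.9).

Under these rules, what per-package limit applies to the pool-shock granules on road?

Available-oxygen content 5.8 % by mass meets the Category OX criterion (Oxidizer), so the pool-shock granules are Category OX.
The road limit for Category OX is 50 kg.

50 kg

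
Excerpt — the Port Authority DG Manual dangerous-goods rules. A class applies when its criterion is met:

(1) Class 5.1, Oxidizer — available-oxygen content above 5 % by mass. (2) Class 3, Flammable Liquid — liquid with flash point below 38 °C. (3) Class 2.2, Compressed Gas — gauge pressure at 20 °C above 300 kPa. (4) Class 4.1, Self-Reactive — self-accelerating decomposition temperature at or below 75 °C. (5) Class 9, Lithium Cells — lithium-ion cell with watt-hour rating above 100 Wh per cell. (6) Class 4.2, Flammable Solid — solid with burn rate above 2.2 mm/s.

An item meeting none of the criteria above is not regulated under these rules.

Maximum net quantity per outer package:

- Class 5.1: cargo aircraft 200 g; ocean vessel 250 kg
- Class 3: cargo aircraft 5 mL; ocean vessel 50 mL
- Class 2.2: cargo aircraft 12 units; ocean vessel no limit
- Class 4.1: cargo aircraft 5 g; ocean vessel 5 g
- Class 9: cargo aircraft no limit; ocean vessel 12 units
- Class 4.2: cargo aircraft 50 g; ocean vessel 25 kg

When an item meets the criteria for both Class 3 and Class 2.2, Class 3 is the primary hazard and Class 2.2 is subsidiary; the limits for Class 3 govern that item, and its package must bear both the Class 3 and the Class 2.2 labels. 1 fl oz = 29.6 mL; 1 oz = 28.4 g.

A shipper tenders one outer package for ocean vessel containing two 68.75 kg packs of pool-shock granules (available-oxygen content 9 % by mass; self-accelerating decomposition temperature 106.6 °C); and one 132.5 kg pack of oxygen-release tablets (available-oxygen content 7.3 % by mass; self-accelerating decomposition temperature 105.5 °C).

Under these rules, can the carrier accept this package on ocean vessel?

No

Available-oxygen content 9 % by mass meets the Class 5.1 criterion (Oxidizer), so the pool-shock granules are Class 5.1.
The oxygen-release tablets have available-oxygen content 7.3 % by mass, which is > 5 % by mass, so they are Class 5.1 (Oxidizer).
Total Class 5.1: (two 68.75 kg packs = 137.5 kg) + 132.5 kg = 270 kg.
270 kg exceeds the ocean vessel limit of 250 kg for Class 5.1.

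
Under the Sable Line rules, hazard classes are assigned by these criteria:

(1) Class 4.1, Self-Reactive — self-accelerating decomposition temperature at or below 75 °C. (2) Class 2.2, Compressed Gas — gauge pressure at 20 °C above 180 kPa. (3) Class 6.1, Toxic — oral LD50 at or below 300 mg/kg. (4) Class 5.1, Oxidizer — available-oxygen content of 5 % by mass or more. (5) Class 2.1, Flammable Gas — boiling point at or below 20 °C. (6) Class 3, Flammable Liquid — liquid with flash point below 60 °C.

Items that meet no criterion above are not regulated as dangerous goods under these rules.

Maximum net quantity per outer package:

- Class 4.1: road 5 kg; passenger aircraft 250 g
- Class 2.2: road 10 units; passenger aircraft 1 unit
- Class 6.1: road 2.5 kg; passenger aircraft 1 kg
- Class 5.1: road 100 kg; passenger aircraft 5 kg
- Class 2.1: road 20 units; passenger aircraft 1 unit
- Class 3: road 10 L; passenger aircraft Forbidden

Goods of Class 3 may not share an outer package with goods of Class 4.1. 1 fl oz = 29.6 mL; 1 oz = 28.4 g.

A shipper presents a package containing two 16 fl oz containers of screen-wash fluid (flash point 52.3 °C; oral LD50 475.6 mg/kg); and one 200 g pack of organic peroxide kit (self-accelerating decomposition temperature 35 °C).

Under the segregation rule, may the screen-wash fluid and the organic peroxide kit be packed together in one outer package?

No

The screen-wash fluid has flash point 52.3 °C, which is < 60 °C, so it is Class 3 (Flammable Liquid).
With self-accelerating decomposition temperature 35 °C (≤ 75 °C), the organic peroxide kit falls in Class 4.1.
Class 3 and Class 4.1 may not share an outer package.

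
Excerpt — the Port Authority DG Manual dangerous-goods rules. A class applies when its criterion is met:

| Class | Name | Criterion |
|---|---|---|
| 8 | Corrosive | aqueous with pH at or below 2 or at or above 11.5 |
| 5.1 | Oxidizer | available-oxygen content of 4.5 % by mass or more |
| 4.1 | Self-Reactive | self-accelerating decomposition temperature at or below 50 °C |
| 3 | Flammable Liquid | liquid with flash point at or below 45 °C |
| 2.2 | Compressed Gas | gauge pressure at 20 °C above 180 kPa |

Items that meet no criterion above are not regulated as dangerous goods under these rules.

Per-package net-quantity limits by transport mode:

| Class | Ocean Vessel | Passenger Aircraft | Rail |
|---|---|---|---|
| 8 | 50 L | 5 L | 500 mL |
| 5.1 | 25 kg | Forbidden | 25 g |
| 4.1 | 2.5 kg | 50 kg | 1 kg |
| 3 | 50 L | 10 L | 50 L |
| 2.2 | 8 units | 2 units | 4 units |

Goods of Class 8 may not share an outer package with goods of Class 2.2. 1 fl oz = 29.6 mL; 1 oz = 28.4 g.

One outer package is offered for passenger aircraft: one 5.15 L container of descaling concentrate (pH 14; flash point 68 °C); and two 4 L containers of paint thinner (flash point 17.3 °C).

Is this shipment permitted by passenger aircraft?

No

pH 14 meets the Class 8 criterion (Corrosive), so the descaling concentrate is Class 8.
Flash point 17.3 °C meets the Class 3 criterion (Flammable Liquid), so the paint thinner is Class 3.
Class 3 quantity: two 4 L containers = 8 L.
8 L ≤ 10 L (passenger aircraft limit, Class 3) — within limit.
Class 8 quantity: 5.15 L.
5.15 L > 5 L (passenger aircraft limit, Class 8) — over the limit.
The segregation rule (Class 8 with Class 2.2) does not apply to Class 3 with Class 8.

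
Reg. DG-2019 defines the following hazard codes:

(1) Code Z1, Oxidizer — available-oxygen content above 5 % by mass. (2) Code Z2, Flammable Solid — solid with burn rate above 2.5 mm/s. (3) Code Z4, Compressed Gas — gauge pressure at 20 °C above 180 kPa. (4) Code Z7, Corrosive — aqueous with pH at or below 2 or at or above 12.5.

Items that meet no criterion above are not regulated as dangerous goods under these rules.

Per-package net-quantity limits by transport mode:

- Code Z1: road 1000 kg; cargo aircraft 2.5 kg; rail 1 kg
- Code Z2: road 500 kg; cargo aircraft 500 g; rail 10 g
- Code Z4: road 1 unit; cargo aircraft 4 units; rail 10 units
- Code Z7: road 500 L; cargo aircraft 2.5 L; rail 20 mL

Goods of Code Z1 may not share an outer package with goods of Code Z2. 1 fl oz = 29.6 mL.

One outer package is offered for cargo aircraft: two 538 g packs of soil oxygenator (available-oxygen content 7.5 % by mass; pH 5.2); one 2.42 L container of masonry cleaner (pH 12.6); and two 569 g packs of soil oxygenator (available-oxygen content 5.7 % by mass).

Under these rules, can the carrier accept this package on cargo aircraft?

The soil oxygenator has available-oxygen content 7.5 % by mass, which is > 5 % by mass, so it is Code Z1 (Oxidizer).
pH 12.6 meets the Code Z7 criterion (Corrosive), so the masonry cleaner is Code Z7.
Soil oxygenator: available-oxygen content 5.7 % by mass > 5 % by mass → Code Z1 (Oxidizer).
Total Code Z1: (two 538 g packs = 1.076 kg) + (two 569 g packs = 1.138 kg) = 2.214 kg.
2.214 kg is within the cargo aircraft limit of 2.5 kg for Code Z1.
Code Z7 quantity: 2.42 L.
2.42 L ≤ 2.5 L (cargo aircraft limit, Code Z7) — within limit.
The segregation rule (Code Z1 with Code Z2) does not apply to Code Z1 with Code Z7.
Every hazard code is within its cargo aircraft limit and no segregation rule is violated.

Yes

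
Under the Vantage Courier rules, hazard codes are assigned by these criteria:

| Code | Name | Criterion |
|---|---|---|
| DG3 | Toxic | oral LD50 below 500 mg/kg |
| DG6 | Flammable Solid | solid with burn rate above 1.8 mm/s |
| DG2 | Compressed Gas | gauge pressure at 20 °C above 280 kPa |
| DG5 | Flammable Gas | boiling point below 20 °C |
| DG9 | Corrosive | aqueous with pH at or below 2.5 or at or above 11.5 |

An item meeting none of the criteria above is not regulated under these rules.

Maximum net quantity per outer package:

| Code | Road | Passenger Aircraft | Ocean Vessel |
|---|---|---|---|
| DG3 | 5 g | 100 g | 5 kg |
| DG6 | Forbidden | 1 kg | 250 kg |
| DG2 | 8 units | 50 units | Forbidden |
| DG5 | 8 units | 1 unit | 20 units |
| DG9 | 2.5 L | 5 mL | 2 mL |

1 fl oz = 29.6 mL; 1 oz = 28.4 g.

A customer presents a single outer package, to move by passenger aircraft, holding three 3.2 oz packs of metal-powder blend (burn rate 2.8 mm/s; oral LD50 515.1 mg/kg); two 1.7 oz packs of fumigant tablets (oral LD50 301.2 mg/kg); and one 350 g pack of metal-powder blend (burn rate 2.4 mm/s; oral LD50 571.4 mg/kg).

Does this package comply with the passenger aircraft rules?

Yes

Burn rate 2.8 mm/s meets the Code DG6 criterion (Flammable Solid), so the metal-powder blend is Code DG6.
Oral LD50 301.2 mg/kg meets the Code DG3 criterion (Toxic), so the fumigant tablets are Code DG3.
With burn rate 2.4 mm/s (> 1.8 mm/s), the metal-powder blend falls in Code DG6.
Total Code DG6: (three 3.2 oz packs = 272.64 g) + 350 g = 622.64 g.
622.64 g ≤ 1 kg (passenger aircraft limit, Code DG6) — within limit.
Code DG3 quantity: two 1.7 oz packs = 96.56 g.
That is within the Code DG3 passenger aircraft limit of 100 g.
Every hazard code is within its passenger aircraft limit and no segregation rule is violated.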